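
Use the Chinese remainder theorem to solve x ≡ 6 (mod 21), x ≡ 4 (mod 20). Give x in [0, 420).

384

Write x = 6 + 21·k. Then 21·k ≡ 4 − 6 ≡ 18 (mod 20).
Need 21⁻¹ mod 20. Extended Euclid on (20, 1):
20 = 20*1 + 0
21⁻¹ ≡ 1 (mod 20), so k ≡ 1·18 ≡ 18 (mod 20).
x = 6 + 21·18 = 384.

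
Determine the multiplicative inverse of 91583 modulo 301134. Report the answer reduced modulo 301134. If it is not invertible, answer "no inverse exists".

gcd(301134, 91583) by repeated division:
301134 = 3*91583 + 26385
91583 = 3*26385 + 12428
26385 = 2*12428 + 1529
12428 = 8*1529 + 196
1529 = 7*196 + 157
196 = 1*157 + 39
157 = 4*39 + 1
39 = 39*1 + 0
Since gcd(91583, 301134) = 1, back-substitute to write 1 as a combination:
1 = 157 − 4·39
1 = −4·196 + 5·157
1 = 5·1529 − 39·196
1 = −39·12428 + 317·1529
1 = 317·26385 − 673·12428
1 = −673·91583 + 2336·26385
1 = 2336·301134 − 7681·91583
Thus 91583·(-7681) ≡ 1 (mod 301134); reducing, -7681 mod 301134 = 293453.

293453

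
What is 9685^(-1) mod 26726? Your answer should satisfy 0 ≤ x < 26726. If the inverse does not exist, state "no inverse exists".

Apply the Euclidean algorithm to 26726 and 9685:
26726 = 2*9685 + 7356
9685 = 1*7356 + 2329
7356 = 3*2329 + 369
2329 = 6*369 + 115
369 = 3*115 + 24
115 = 4*24 + 19
24 = 1*19 + 5
19 = 3*5 + 4
5 = 1*4 + 1
4 = 4*1 + 0
gcd = 1, so the inverse exists. Back-substitute:
1 = 5 − 4
1 = −19 + 4·5
1 = 4·24 − 5·19
1 = −5·115 + 24·24
1 = 24·369 − 77·115
1 = −77·2329 + 486·369
1 = 486·7356 − 1535·2329
1 = −1535·9685 + 2021·7356
1 = 2021·26726 − 5577·9685
Hence 9685⁻¹ ≡ -5577 ≡ 21149 (mod 26726).

21149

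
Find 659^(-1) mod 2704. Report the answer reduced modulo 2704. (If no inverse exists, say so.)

2187

Apply the Euclidean algorithm to 2704 and 659:
2704 = 4·659 + 68
659 = 9·68 + 47
68 = 1·47 + 21
47 = 2·21 + 5
21 = 4·5 + 1
5 = 5·1 + 0
Since gcd(659, 2704) = 1, back-substitute to write 1 as a combination:
1 = 21 − 4·5
1 = −4·47 + 9·21
1 = 9·68 − 13·47
1 = −13·659 + 126·68
1 = 126·2704 − 517·659
Thus 659·(-517) ≡ 1 (mod 2704); reducing, -517 mod 2704 = 2187.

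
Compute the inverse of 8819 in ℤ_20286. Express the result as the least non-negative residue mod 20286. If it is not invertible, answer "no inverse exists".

Apply the Euclidean algorithm to 20286 and 8819:
20286 = 2·8819 + 2648
8819 = 3·2648 + 875
2648 = 3·875 + 23
875 = 38·23 + 1
23 = 23·1 + 0
gcd = 1, so the inverse exists. Back-substitute:
1 = 875 − 38·23
1 = −38·2648 + 115·875
1 = 115·8819 − 383·2648
1 = −383·20286 + 881·8819
So 8819·881 ≡ 1 (mod 20286).

881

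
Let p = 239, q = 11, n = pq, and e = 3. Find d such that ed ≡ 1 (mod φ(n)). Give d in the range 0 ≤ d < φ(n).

φ(n) = (p−1)(q−1) = 238·10 = 2380.
Need d with 3·d ≡ 1 (mod 2380). Apply the extended Euclidean algorithm:
2380 = 793·3 + 1
3 = 3·1 + 0
Back-substitute:
1 = 2380 − 793·3
So 3·(-793) ≡ 1 (mod 2380), hence d ≡ -793 ≡ 1587 (mod 2380).

1587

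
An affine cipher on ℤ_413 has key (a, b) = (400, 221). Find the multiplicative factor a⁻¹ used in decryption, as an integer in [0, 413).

gcd(413, 400) by repeated division:
413 = 1×400 + 13
400 = 30×13 + 10
13 = 1×10 + 3
10 = 3×3 + 1
3 = 3×1 + 0
Since gcd(400, 413) = 1, back-substitute to write 1 as a combination:
1 = 10 − 3·3
1 = −3·13 + 4·10
1 = 4·400 − 123·13
1 = −123·413 + 127·400
So 400·127 ≡ 1 (mod 413).

127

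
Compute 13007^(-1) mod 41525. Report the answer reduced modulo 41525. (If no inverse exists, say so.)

31293

Extended Euclidean algorithm:
41525 = 3·13007 + 2504
13007 = 5·2504 + 487
2504 = 5·487 + 69
487 = 7·69 + 4
69 = 17·4 + 1
4 = 4·1 + 0
The gcd is 1. Working backward:
1 = 69 − 17·4
1 = −17·487 + 120·69
1 = 120·2504 − 617·487
1 = −617·13007 + 3205·2504
1 = 3205·41525 − 10232·13007
Thus 13007·(-10232) ≡ 1 (mod 41525); reducing, -10232 mod 41525 = 31293.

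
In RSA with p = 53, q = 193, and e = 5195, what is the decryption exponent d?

4451

φ(n) = (p−1)(q−1) = 52·192 = 9984.
Need d with 5195·d ≡ 1 (mod 9984). Apply the extended Euclidean algorithm:
9984 = 1*5195 + 4789
5195 = 1*4789 + 406
4789 = 11*406 + 323
406 = 1*323 + 83
323 = 3*83 + 74
83 = 1*74 + 9
74 = 8*9 + 2
9 = 4*2 + 1
2 = 2*1 + 0
Back-substitute:
1 = 9 − 4·2
1 = −4·74 + 33·9
1 = 33·83 − 37·74
1 = −37·323 + 144·83
1 = 144·406 − 181·323
1 = −181·4789 + 2135·406
1 = 2135·5195 − 2316·4789
1 = −2316·9984 + 4451·5195
So 5195·4451 ≡ 1 (mod 9984), hence d = 4451.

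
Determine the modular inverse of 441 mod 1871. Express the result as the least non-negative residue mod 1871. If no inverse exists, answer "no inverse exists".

Apply the Euclidean algorithm to 1871 and 441:
1871 = 4*441 + 107
441 = 4*107 + 13
107 = 8*13 + 3
13 = 4*3 + 1
3 = 3*1 + 0
gcd = 1, so the inverse exists. Back-substitute:
1 = 13 − 4·3
1 = −4·107 + 33·13
1 = 33·441 − 136·107
1 = −136·1871 + 577·441
So 441·577 ≡ 1 (mod 1871).

577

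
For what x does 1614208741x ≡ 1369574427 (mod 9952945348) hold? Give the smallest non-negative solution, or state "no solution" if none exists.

4087631723

First find gcd(1614208741, 9952945348):
9952945348 = 6*1614208741 + 267692902
1614208741 = 6*267692902 + 8051329
267692902 = 33*8051329 + 1999045
8051329 = 4*1999045 + 55149
1999045 = 36*55149 + 13681
55149 = 4*13681 + 425
13681 = 32*425 + 81
425 = 5*81 + 20
81 = 4*20 + 1
20 = 20*1 + 0
gcd = 1, so a unique solution mod 9952945348 exists.
Back-substitute for the Bézout coefficients:
1 = 81 − 4·20
1 = −4·425 + 21·81
1 = 21·13681 − 676·425
1 = −676·55149 + 2725·13681
1 = 2725·1999045 − 98776·55149
1 = −98776·8051329 + 397829·1999045
1 = 397829·267692902 − 13227133·8051329
1 = −13227133·1614208741 + 79760627·267692902
1 = 79760627·9952945348 − 491790895·1614208741
So 1614208741·(-491790895) ≡ 1 (mod 9952945348), giving 1614208741⁻¹ ≡ 9461154453.
x ≡ 1614208741⁻¹·1369574427 ≡ 9461154453·1369574427 ≡ 4087631723 (mod 9952945348).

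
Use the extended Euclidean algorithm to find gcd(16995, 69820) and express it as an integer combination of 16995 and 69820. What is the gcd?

5

Euclidean algorithm:
69820 = 4×16995 + 1840
16995 = 9×1840 + 435
1840 = 4×435 + 100
435 = 4×100 + 35
100 = 2×35 + 30
35 = 1×30 + 5
30 = 6×5 + 0
gcd(16995, 69820) = 5.
Back-substituting:
5 = 35 − 30
5 = −100 + 3·35
5 = 3·435 − 13·100
5 = −13·1840 + 55·435
5 = 55·16995 − 508·1840
5 = −508·69820 + 2087·16995
So 5 = (-508)·69820 + (2087)·16995.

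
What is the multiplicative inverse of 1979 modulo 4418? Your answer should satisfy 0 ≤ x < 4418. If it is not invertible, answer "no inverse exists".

1335

gcd(4418, 1979) by repeated division:
4418 = 2×1979 + 460
1979 = 4×460 + 139
460 = 3×139 + 43
139 = 3×43 + 10
43 = 4×10 + 3
10 = 3×3 + 1
3 = 3×1 + 0
gcd = 1, so the inverse exists. Back-substitute:
1 = 10 − 3·3
1 = −3·43 + 13·10
1 = 13·139 − 42·43
1 = −42·460 + 139·139
1 = 139·1979 − 598·460
1 = −598·4418 + 1335·1979
So 1979·1335 ≡ 1 (mod 4418).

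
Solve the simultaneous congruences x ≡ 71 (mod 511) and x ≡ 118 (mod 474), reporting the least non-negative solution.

79276

Write x = 71 + 511·k. Then 511·k ≡ 118 − 71 ≡ 47 (mod 474).
Need 511⁻¹ mod 474. Extended Euclid on (474, 37):
474 = 12·37 + 30
37 = 1·30 + 7
30 = 4·7 + 2
7 = 3·2 + 1
2 = 2·1 + 0
Back-substitute:
1 = 7 − 3·2
1 = −3·30 + 13·7
1 = 13·37 − 16·30
1 = −16·474 + 205·37
511⁻¹ ≡ 205 (mod 474), so k ≡ 205·47 ≡ 155 (mod 474).
x = 71 + 511·155 = 79276.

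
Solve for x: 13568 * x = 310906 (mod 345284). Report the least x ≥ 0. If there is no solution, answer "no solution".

gcd(13568, 345284):
345284 = 25·13568 + 6084
13568 = 2·6084 + 1400
6084 = 4·1400 + 484
1400 = 2·484 + 432
484 = 1·432 + 52
432 = 8·52 + 16
52 = 3·16 + 4
16 = 4·4 + 0
gcd = 4, but 4 ∤ 310906, so the congruence has no solution.

no solution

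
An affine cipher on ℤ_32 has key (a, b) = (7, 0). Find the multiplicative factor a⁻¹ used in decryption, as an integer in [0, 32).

23

Extended Euclidean algorithm:
32 = 4·7 + 4
7 = 1·4 + 3
4 = 1·3 + 1
3 = 3·1 + 0
gcd = 1, so the inverse exists. Back-substitute:
1 = 4 − 3
1 = −7 + 2·4
1 = 2·32 − 9·7
Thus 7·(-9) ≡ 1 (mod 32); reducing, -9 mod 32 = 23.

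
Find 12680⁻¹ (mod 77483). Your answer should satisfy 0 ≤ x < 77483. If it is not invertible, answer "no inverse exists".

52631

Apply the Euclidean algorithm to 77483 and 12680:
77483 = 6×12680 + 1403
12680 = 9×1403 + 53
1403 = 26×53 + 25
53 = 2×25 + 3
25 = 8×3 + 1
3 = 3×1 + 0
The gcd is 1. Working backward:
1 = 25 − 8·3
1 = −8·53 + 17·25
1 = 17·1403 − 450·53
1 = −450·12680 + 4067·1403
1 = 4067·77483 − 24852·12680
Hence 12680⁻¹ ≡ -24852 ≡ 52631 (mod 77483).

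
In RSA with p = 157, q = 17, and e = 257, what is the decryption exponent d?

φ(n) = (p−1)(q−1) = 156·16 = 2496.
Need d with 257·d ≡ 1 (mod 2496). Apply the extended Euclidean algorithm:
2496 = 9*257 + 183
257 = 1*183 + 74
183 = 2*74 + 35
74 = 2*35 + 4
35 = 8*4 + 3
4 = 1*3 + 1
3 = 3*1 + 0
Back-substitute:
1 = 4 − 3
1 = −35 + 9·4
1 = 9·74 − 19·35
1 = −19·183 + 47·74
1 = 47·257 − 66·183
1 = −66·2496 + 641·257
So 257·641 ≡ 1 (mod 2496), hence d = 641.

641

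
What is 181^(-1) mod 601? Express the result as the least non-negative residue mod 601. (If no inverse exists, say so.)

Apply the Euclidean algorithm to 601 and 181:
601 = 3·181 + 58
181 = 3·58 + 7
58 = 8·7 + 2
7 = 3·2 + 1
2 = 2·1 + 0
The gcd is 1. Working backward:
1 = 7 − 3·2
1 = −3·58 + 25·7
1 = 25·181 − 78·58
1 = −78·601 + 259·181
So 181·259 ≡ 1 (mod 601).

259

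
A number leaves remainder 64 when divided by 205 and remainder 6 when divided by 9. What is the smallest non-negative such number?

Write x = 64 + 205·k. Then 205·k ≡ 6 − 64 ≡ 5 (mod 9).
Need 205⁻¹ mod 9. Extended Euclid on (9, 7):
9 = 1×7 + 2
7 = 3×2 + 1
2 = 2×1 + 0
Back-substitute:
1 = 7 − 3·2
1 = −3·9 + 4·7
205⁻¹ ≡ 4 (mod 9), so k ≡ 4·5 ≡ 2 (mod 9).
x = 64 + 205·2 = 474.

474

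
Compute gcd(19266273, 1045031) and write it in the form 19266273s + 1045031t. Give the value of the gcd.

Repeated division:
19266273 = 18·1045031 + 455715
1045031 = 2·455715 + 133601
455715 = 3·133601 + 54912
133601 = 2·54912 + 23777
54912 = 2·23777 + 7358
23777 = 3·7358 + 1703
7358 = 4·1703 + 546
1703 = 3·546 + 65
546 = 8·65 + 26
65 = 2·26 + 13
26 = 2·13 + 0
gcd(19266273, 1045031) = 13.
Back-substituting:
13 = 65 − 2·26
13 = −2·546 + 17·65
13 = 17·1703 − 53·546
13 = −53·7358 + 229·1703
13 = 229·23777 − 740·7358
13 = −740·54912 + 1709·23777
13 = 1709·133601 − 4158·54912
13 = −4158·455715 + 14183·133601
13 = 14183·1045031 − 32524·455715
13 = −32524·19266273 + 599615·1045031
So 13 = (-32524)·19266273 + (599615)·1045031.

13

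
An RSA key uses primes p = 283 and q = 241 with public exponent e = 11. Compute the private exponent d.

24611

φ(n) = (p−1)(q−1) = 282·240 = 67680.
Need d with 11·d ≡ 1 (mod 67680). Apply the extended Euclidean algorithm:
67680 = 6152·11 + 8
11 = 1·8 + 3
8 = 2·3 + 2
3 = 1·2 + 1
2 = 2·1 + 0
Back-substitute:
1 = 3 − 2
1 = −8 + 3·3
1 = 3·11 − 4·8
1 = −4·67680 + 24611·11
So 11·24611 ≡ 1 (mod 67680), hence d = 24611.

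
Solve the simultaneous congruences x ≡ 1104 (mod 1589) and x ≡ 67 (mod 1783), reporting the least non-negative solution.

2127186

Write x = 1104 + 1589·k. Then 1589·k ≡ 67 − 1104 ≡ 746 (mod 1783).
Need 1589⁻¹ mod 1783. Extended Euclid on (1783, 1589):
1783 = 1·1589 + 194
1589 = 8·194 + 37
194 = 5·37 + 9
37 = 4·9 + 1
9 = 9·1 + 0
Back-substitute:
1 = 37 − 4·9
1 = −4·194 + 21·37
1 = 21·1589 − 172·194
1 = −172·1783 + 193·1589
1589⁻¹ ≡ 193 (mod 1783), so k ≡ 193·746 ≡ 1338 (mod 1783).
x = 1104 + 1589·1338 = 2127186.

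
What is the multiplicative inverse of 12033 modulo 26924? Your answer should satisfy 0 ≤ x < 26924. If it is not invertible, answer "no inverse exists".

20697

Extended Euclidean algorithm:
26924 = 2·12033 + 2858
12033 = 4·2858 + 601
2858 = 4·601 + 454
601 = 1·454 + 147
454 = 3·147 + 13
147 = 11·13 + 4
13 = 3·4 + 1
4 = 4·1 + 0
Since gcd(12033, 26924) = 1, back-substitute to write 1 as a combination:
1 = 13 − 3·4
1 = −3·147 + 34·13
1 = 34·454 − 105·147
1 = −105·601 + 139·454
1 = 139·2858 − 661·601
1 = −661·12033 + 2783·2858
1 = 2783·26924 − 6227·12033
So 12033·(-6227) ≡ 1 (mod 26924), and -6227 ≡ 20697 (mod 26924).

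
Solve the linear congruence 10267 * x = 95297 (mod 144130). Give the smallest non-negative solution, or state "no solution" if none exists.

First find gcd(10267, 144130):
144130 = 14·10267 + 392
10267 = 26·392 + 75
392 = 5·75 + 17
75 = 4·17 + 7
17 = 2·7 + 3
7 = 2·3 + 1
3 = 3·1 + 0
gcd = 1, so a unique solution mod 144130 exists.
Back-substitute for the Bézout coefficients:
1 = 7 − 2·3
1 = −2·17 + 5·7
1 = 5·75 − 22·17
1 = −22·392 + 115·75
1 = 115·10267 − 3012·392
1 = −3012·144130 + 42283·10267
So 10267·(42283) ≡ 1 (mod 144130), giving 10267⁻¹ ≡ 42283.
x ≡ 10267⁻¹·95297 ≡ 42283·95297 ≡ 641 (mod 144130).

641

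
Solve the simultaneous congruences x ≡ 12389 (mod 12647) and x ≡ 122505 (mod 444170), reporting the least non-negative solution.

71189705

Write x = 12389 + 12647·k. Then 12647·k ≡ 122505 − 12389 ≡ 110116 (mod 444170).
Need 12647⁻¹ mod 444170. Extended Euclid on (444170, 12647):
444170 = 35×12647 + 1525
12647 = 8×1525 + 447
1525 = 3×447 + 184
447 = 2×184 + 79
184 = 2×79 + 26
79 = 3×26 + 1
26 = 26×1 + 0
Back-substitute:
1 = 79 − 3·26
1 = −3·184 + 7·79
1 = 7·447 − 17·184
1 = −17·1525 + 58·447
1 = 58·12647 − 481·1525
1 = −481·444170 + 16893·12647
12647⁻¹ ≡ 16893 (mod 444170), so k ≡ 16893·110116 ≡ 5628 (mod 444170).
x = 12389 + 12647·5628 = 71189705.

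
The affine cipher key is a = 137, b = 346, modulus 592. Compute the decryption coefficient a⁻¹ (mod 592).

Extended Euclidean algorithm:
592 = 4*137 + 44
137 = 3*44 + 5
44 = 8*5 + 4
5 = 1*4 + 1
4 = 4*1 + 0
Since gcd(137, 592) = 1, back-substitute to write 1 as a combination:
1 = 5 − 4
1 = −44 + 9·5
1 = 9·137 − 28·44
1 = −28·592 + 121·137
So 137·121 ≡ 1 (mod 592).

121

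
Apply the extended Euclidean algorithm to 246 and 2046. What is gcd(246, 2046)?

6

Repeated division:
2046 = 8*246 + 78
246 = 3*78 + 12
78 = 6*12 + 6
12 = 2*6 + 0
gcd(246, 2046) = 6.
Express as a combination:
6 = 78 − 6·12
6 = −6·246 + 19·78
6 = 19·2046 − 158·246
So 6 = (19)·2046 + (-158)·246.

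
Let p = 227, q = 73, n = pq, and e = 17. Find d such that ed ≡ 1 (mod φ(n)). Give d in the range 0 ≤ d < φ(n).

10529

φ(n) = (p−1)(q−1) = 226·72 = 16272.
Need d with 17·d ≡ 1 (mod 16272). Apply the extended Euclidean algorithm:
16272 = 957*17 + 3
17 = 5*3 + 2
3 = 1*2 + 1
2 = 2*1 + 0
Back-substitute:
1 = 3 − 2
1 = −17 + 6·3
1 = 6·16272 − 5743·17
So 17·(-5743) ≡ 1 (mod 16272), hence d ≡ -5743 ≡ 10529 (mod 16272).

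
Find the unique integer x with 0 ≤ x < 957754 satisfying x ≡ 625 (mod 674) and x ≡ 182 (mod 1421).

Write x = 625 + 674·k. Then 674·k ≡ 182 − 625 ≡ 978 (mod 1421).
Need 674⁻¹ mod 1421. Extended Euclid on (1421, 674):
1421 = 2*674 + 73
674 = 9*73 + 17
73 = 4*17 + 5
17 = 3*5 + 2
5 = 2*2 + 1
2 = 2*1 + 0
Back-substitute:
1 = 5 − 2·2
1 = −2·17 + 7·5
1 = 7·73 − 30·17
1 = −30·674 + 277·73
1 = 277·1421 − 584·674
674⁻¹ ≡ 837 (mod 1421), so k ≡ 837·978 ≡ 90 (mod 1421).
x = 625 + 674·90 = 61285.

61285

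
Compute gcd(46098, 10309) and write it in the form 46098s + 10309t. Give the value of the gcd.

13

Apply Euclid's algorithm to 46098 and 10309:
46098 = 4*10309 + 4862
10309 = 2*4862 + 585
4862 = 8*585 + 182
585 = 3*182 + 39
182 = 4*39 + 26
39 = 1*26 + 13
26 = 2*13 + 0
gcd(46098, 10309) = 13.
Back-substituting:
13 = 39 − 26
13 = −182 + 5·39
13 = 5·585 − 16·182
13 = −16·4862 + 133·585
13 = 133·10309 − 282·4862
13 = −282·46098 + 1261·10309
So 13 = (-282)·46098 + (1261)·10309.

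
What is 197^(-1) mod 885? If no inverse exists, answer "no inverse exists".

593

Extended Euclidean algorithm:
885 = 4·197 + 97
197 = 2·97 + 3
97 = 32·3 + 1
3 = 3·1 + 0
gcd = 1, so the inverse exists. Back-substitute:
1 = 97 − 32·3
1 = −32·197 + 65·97
1 = 65·885 − 292·197
Hence 197⁻¹ ≡ -292 ≡ 593 (mod 885).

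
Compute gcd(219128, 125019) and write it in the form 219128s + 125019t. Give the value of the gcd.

1

Euclidean algorithm:
219128 = 1×125019 + 94109
125019 = 1×94109 + 30910
94109 = 3×30910 + 1379
30910 = 22×1379 + 572
1379 = 2×572 + 235
572 = 2×235 + 102
235 = 2×102 + 31
102 = 3×31 + 9
31 = 3×9 + 4
9 = 2×4 + 1
4 = 4×1 + 0
gcd(219128, 125019) = 1.
Back-substituting:
1 = 9 − 2·4
1 = −2·31 + 7·9
1 = 7·102 − 23·31
1 = −23·235 + 53·102
1 = 53·572 − 129·235
1 = −129·1379 + 311·572
1 = 311·30910 − 6971·1379
1 = −6971·94109 + 21224·30910
1 = 21224·125019 − 28195·94109
1 = −28195·219128 + 49419·125019
So 1 = (-28195)·219128 + (49419)·125019.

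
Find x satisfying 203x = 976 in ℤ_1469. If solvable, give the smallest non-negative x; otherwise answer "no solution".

First find gcd(203, 1469):
1469 = 7·203 + 48
203 = 4·48 + 11
48 = 4·11 + 4
11 = 2·4 + 3
4 = 1·3 + 1
3 = 3·1 + 0
gcd = 1, so a unique solution mod 1469 exists.
Back-substitute for the Bézout coefficients:
1 = 4 − 3
1 = −11 + 3·4
1 = 3·48 − 13·11
1 = −13·203 + 55·48
1 = 55·1469 − 398·203
So 203·(-398) ≡ 1 (mod 1469), giving 203⁻¹ ≡ 1071.
x ≡ 203⁻¹·976 ≡ 1071·976 ≡ 837 (mod 1469).

837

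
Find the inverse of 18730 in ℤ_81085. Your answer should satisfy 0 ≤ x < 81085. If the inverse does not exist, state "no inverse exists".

no inverse exists

Compute gcd(18730, 81085):
81085 = 4×18730 + 6165
18730 = 3×6165 + 235
6165 = 26×235 + 55
235 = 4×55 + 15
55 = 3×15 + 10
15 = 1×10 + 5
10 = 2×5 + 0
gcd(18730, 81085) = 5 ≠ 1, so 18730 has no multiplicative inverse modulo 81085.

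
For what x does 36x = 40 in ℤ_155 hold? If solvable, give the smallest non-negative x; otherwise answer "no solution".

First find gcd(36, 155):
155 = 4*36 + 11
36 = 3*11 + 3
11 = 3*3 + 2
3 = 1*2 + 1
2 = 2*1 + 0
gcd = 1, so a unique solution mod 155 exists.
Back-substitute for the Bézout coefficients:
1 = 3 − 2
1 = −11 + 4·3
1 = 4·36 − 13·11
1 = −13·155 + 56·36
So 36·(56) ≡ 1 (mod 155), giving 36⁻¹ ≡ 56.
x ≡ 36⁻¹·40 ≡ 56·40 ≡ 70 (mod 155).

70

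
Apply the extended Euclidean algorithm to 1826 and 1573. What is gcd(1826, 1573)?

Repeated division:
1826 = 1·1573 + 253
1573 = 6·253 + 55
253 = 4·55 + 33
55 = 1·33 + 22
33 = 1·22 + 11
22 = 2·11 + 0
gcd(1826, 1573) = 11.
Express as a combination:
11 = 33 − 22
11 = −55 + 2·33
11 = 2·253 − 9·55
11 = −9·1573 + 56·253
11 = 56·1826 − 65·1573
So 11 = (56)·1826 + (-65)·1573.

11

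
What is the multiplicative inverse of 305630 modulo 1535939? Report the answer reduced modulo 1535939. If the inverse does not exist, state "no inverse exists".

gcd(1535939, 305630) by repeated division:
1535939 = 5*305630 + 7789
305630 = 39*7789 + 1859
7789 = 4*1859 + 353
1859 = 5*353 + 94
353 = 3*94 + 71
94 = 1*71 + 23
71 = 3*23 + 2
23 = 11*2 + 1
2 = 2*1 + 0
Since gcd(305630, 1535939) = 1, back-substitute to write 1 as a combination:
1 = 23 − 11·2
1 = −11·71 + 34·23
1 = 34·94 − 45·71
1 = −45·353 + 169·94
1 = 169·1859 − 890·353
1 = −890·7789 + 3729·1859
1 = 3729·305630 − 146321·7789
1 = −146321·1535939 + 735334·305630
So 305630·735334 ≡ 1 (mod 1535939).

735334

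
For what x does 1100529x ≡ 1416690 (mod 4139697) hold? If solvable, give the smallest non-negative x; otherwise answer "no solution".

First find gcd(1100529, 4139697):
4139697 = 3×1100529 + 838110
1100529 = 1×838110 + 262419
838110 = 3×262419 + 50853
262419 = 5×50853 + 8154
50853 = 6×8154 + 1929
8154 = 4×1929 + 438
1929 = 4×438 + 177
438 = 2×177 + 84
177 = 2×84 + 9
84 = 9×9 + 3
9 = 3×3 + 0
gcd = 3 and 3 | 1416690, so solutions exist. Divide through by 3: 366843x ≡ 472230 (mod 1379899).
Now find 366843⁻¹ mod 1379899:
1379899 = 3·366843 + 279370
366843 = 1·279370 + 87473
279370 = 3·87473 + 16951
87473 = 5·16951 + 2718
16951 = 6·2718 + 643
2718 = 4·643 + 146
643 = 4·146 + 59
146 = 2·59 + 28
59 = 2·28 + 3
28 = 9·3 + 1
3 = 3·1 + 0
Back-substitute:
1 = 28 − 9·3
1 = −9·59 + 19·28
1 = 19·146 − 47·59
1 = −47·643 + 207·146
1 = 207·2718 − 875·643
1 = −875·16951 + 5457·2718
1 = 5457·87473 − 28160·16951
1 = −28160·279370 + 89937·87473
1 = 89937·366843 − 118097·279370
1 = −118097·1379899 + 444228·366843
So 366843⁻¹ ≡ 444228 (mod 1379899).
Then x ≡ 444228·472230 ≡ 22864 (mod 1379899); the smallest non-negative solution is x = 22864.

22864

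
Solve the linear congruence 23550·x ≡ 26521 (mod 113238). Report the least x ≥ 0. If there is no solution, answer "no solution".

no solution

gcd(23550, 113238):
113238 = 4×23550 + 19038
23550 = 1×19038 + 4512
19038 = 4×4512 + 990
4512 = 4×990 + 552
990 = 1×552 + 438
552 = 1×438 + 114
438 = 3×114 + 96
114 = 1×96 + 18
96 = 5×18 + 6
18 = 3×6 + 0
gcd = 6, but 6 ∤ 26521, so the congruence has no solution.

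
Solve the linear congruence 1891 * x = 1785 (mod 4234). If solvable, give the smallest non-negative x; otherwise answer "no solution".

2081

First find gcd(1891, 4234):
4234 = 2*1891 + 452
1891 = 4*452 + 83
452 = 5*83 + 37
83 = 2*37 + 9
37 = 4*9 + 1
9 = 9*1 + 0
gcd = 1, so a unique solution mod 4234 exists.
Back-substitute for the Bézout coefficients:
1 = 37 − 4·9
1 = −4·83 + 9·37
1 = 9·452 − 49·83
1 = −49·1891 + 205·452
1 = 205·4234 − 459·1891
So 1891·(-459) ≡ 1 (mod 4234), giving 1891⁻¹ ≡ 3775.
x ≡ 1891⁻¹·1785 ≡ 3775·1785 ≡ 2081 (mod 4234).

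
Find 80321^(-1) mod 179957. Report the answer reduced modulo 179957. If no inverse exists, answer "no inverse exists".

Extended Euclidean algorithm:
179957 = 2·80321 + 19315
80321 = 4·19315 + 3061
19315 = 6·3061 + 949
3061 = 3·949 + 214
949 = 4·214 + 93
214 = 2·93 + 28
93 = 3·28 + 9
28 = 3·9 + 1
9 = 9·1 + 0
The gcd is 1. Working backward:
1 = 28 − 3·9
1 = −3·93 + 10·28
1 = 10·214 − 23·93
1 = −23·949 + 102·214
1 = 102·3061 − 329·949
1 = −329·19315 + 2076·3061
1 = 2076·80321 − 8633·19315
1 = −8633·179957 + 19342·80321
So 80321·19342 ≡ 1 (mod 179957).

19342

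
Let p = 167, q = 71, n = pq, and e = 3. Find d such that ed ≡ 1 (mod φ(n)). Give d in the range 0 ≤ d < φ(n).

φ(n) = (p−1)(q−1) = 166·70 = 11620.
Need d with 3·d ≡ 1 (mod 11620). Apply the extended Euclidean algorithm:
11620 = 3873*3 + 1
3 = 3*1 + 0
Back-substitute:
1 = 11620 − 3873·3
So 3·(-3873) ≡ 1 (mod 11620), hence d ≡ -3873 ≡ 7747 (mod 11620).

7747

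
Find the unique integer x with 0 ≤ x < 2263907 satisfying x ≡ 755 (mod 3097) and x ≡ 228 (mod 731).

Write x = 755 + 3097·k. Then 3097·k ≡ 228 − 755 ≡ 204 (mod 731).
Need 3097⁻¹ mod 731. Extended Euclid on (731, 173):
731 = 4*173 + 39
173 = 4*39 + 17
39 = 2*17 + 5
17 = 3*5 + 2
5 = 2*2 + 1
2 = 2*1 + 0
Back-substitute:
1 = 5 − 2·2
1 = −2·17 + 7·5
1 = 7·39 − 16·17
1 = −16·173 + 71·39
1 = 71·731 − 300·173
3097⁻¹ ≡ 431 (mod 731), so k ≡ 431·204 ≡ 204 (mod 731).
x = 755 + 3097·204 = 632543.

632543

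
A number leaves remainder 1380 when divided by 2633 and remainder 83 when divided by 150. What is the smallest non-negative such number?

240983

Write x = 1380 + 2633·k. Then 2633·k ≡ 83 − 1380 ≡ 53 (mod 150).
Need 2633⁻¹ mod 150. Extended Euclid on (150, 83):
150 = 1·83 + 67
83 = 1·67 + 16
67 = 4·16 + 3
16 = 5·3 + 1
3 = 3·1 + 0
Back-substitute:
1 = 16 − 5·3
1 = −5·67 + 21·16
1 = 21·83 − 26·67
1 = −26·150 + 47·83
2633⁻¹ ≡ 47 (mod 150), so k ≡ 47·53 ≡ 91 (mod 150).
x = 1380 + 2633·91 = 240983.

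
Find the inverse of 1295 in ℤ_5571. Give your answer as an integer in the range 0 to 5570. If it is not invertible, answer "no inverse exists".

gcd(5571, 1295) by repeated division:
5571 = 4*1295 + 391
1295 = 3*391 + 122
391 = 3*122 + 25
122 = 4*25 + 22
25 = 1*22 + 3
22 = 7*3 + 1
3 = 3*1 + 0
gcd = 1, so the inverse exists. Back-substitute:
1 = 22 − 7·3
1 = −7·25 + 8·22
1 = 8·122 − 39·25
1 = −39·391 + 125·122
1 = 125·1295 − 414·391
1 = −414·5571 + 1781·1295
So 1295·1781 ≡ 1 (mod 5571).

1781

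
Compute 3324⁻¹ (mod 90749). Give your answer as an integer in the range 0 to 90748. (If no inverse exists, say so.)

21486

gcd(90749, 3324) by repeated division:
90749 = 27·3324 + 1001
3324 = 3·1001 + 321
1001 = 3·321 + 38
321 = 8·38 + 17
38 = 2·17 + 4
17 = 4·4 + 1
4 = 4·1 + 0
The gcd is 1. Working backward:
1 = 17 − 4·4
1 = −4·38 + 9·17
1 = 9·321 − 76·38
1 = −76·1001 + 237·321
1 = 237·3324 − 787·1001
1 = −787·90749 + 21486·3324
So 3324·21486 ≡ 1 (mod 90749).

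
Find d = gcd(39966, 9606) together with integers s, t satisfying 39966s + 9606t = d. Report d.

6

Euclidean algorithm:
39966 = 4·9606 + 1542
9606 = 6·1542 + 354
1542 = 4·354 + 126
354 = 2·126 + 102
126 = 1·102 + 24
102 = 4·24 + 6
24 = 4·6 + 0
gcd(39966, 9606) = 6.
Express as a combination:
6 = 102 − 4·24
6 = −4·126 + 5·102
6 = 5·354 − 14·126
6 = −14·1542 + 61·354
6 = 61·9606 − 380·1542
6 = −380·39966 + 1581·9606
So 6 = (-380)·39966 + (1581)·9606.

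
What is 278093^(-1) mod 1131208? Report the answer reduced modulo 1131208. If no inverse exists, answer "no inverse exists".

Run Euclid on (1131208, 278093):
1131208 = 4·278093 + 18836
278093 = 14·18836 + 14389
18836 = 1·14389 + 4447
14389 = 3·4447 + 1048
4447 = 4·1048 + 255
1048 = 4·255 + 28
255 = 9·28 + 3
28 = 9·3 + 1
3 = 3·1 + 0
gcd = 1, so the inverse exists. Back-substitute:
1 = 28 − 9·3
1 = −9·255 + 82·28
1 = 82·1048 − 337·255
1 = −337·4447 + 1430·1048
1 = 1430·14389 − 4627·4447
1 = −4627·18836 + 6057·14389
1 = 6057·278093 − 89425·18836
1 = −89425·1131208 + 363757·278093
So 278093·363757 ≡ 1 (mod 1131208).

363757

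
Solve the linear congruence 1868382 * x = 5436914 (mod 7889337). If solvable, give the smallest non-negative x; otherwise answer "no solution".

gcd(1868382, 7889337):
7889337 = 4×1868382 + 415809
1868382 = 4×415809 + 205146
415809 = 2×205146 + 5517
205146 = 37×5517 + 1017
5517 = 5×1017 + 432
1017 = 2×432 + 153
432 = 2×153 + 126
153 = 1×126 + 27
126 = 4×27 + 18
27 = 1×18 + 9
18 = 2×9 + 0
gcd = 9, but 9 ∤ 5436914, so the congruence has no solution.

no solution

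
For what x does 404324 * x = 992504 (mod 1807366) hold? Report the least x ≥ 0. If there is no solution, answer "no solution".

First find gcd(404324, 1807366):
1807366 = 4×404324 + 190070
404324 = 2×190070 + 24184
190070 = 7×24184 + 20782
24184 = 1×20782 + 3402
20782 = 6×3402 + 370
3402 = 9×370 + 72
370 = 5×72 + 10
72 = 7×10 + 2
10 = 5×2 + 0
gcd = 2 and 2 | 992504, so solutions exist. Divide through by 2: 202162x ≡ 496252 (mod 903683).
Now find 202162⁻¹ mod 903683:
903683 = 4·202162 + 95035
202162 = 2·95035 + 12092
95035 = 7·12092 + 10391
12092 = 1·10391 + 1701
10391 = 6·1701 + 185
1701 = 9·185 + 36
185 = 5·36 + 5
36 = 7·5 + 1
5 = 5·1 + 0
Back-substitute:
1 = 36 − 7·5
1 = −7·185 + 36·36
1 = 36·1701 − 331·185
1 = −331·10391 + 2022·1701
1 = 2022·12092 − 2353·10391
1 = −2353·95035 + 18493·12092
1 = 18493·202162 − 39339·95035
1 = −39339·903683 + 175849·202162
So 202162⁻¹ ≡ 175849 (mod 903683).
Then x ≡ 175849·496252 ≡ 365370 (mod 903683); the smallest non-negative solution is x = 365370.

365370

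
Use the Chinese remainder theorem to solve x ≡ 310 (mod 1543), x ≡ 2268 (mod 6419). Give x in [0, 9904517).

Write x = 310 + 1543·k. Then 1543·k ≡ 2268 − 310 ≡ 1958 (mod 6419).
Need 1543⁻¹ mod 6419. Extended Euclid on (6419, 1543):
6419 = 4×1543 + 247
1543 = 6×247 + 61
247 = 4×61 + 3
61 = 20×3 + 1
3 = 3×1 + 0
Back-substitute:
1 = 61 − 20·3
1 = −20·247 + 81·61
1 = 81·1543 − 506·247
1 = −506·6419 + 2105·1543
1543⁻¹ ≡ 2105 (mod 6419), so k ≡ 2105·1958 ≡ 592 (mod 6419).
x = 310 + 1543·592 = 913766.

913766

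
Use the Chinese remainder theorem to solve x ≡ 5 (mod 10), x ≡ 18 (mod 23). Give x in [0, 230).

225

Write x = 5 + 10·k. Then 10·k ≡ 18 − 5 ≡ 13 (mod 23).
Need 10⁻¹ mod 23. Extended Euclid on (23, 10):
23 = 2·10 + 3
10 = 3·3 + 1
3 = 3·1 + 0
Back-substitute:
1 = 10 − 3·3
1 = −3·23 + 7·10
10⁻¹ ≡ 7 (mod 23), so k ≡ 7·13 ≡ 22 (mod 23).
x = 5 + 10·22 = 225.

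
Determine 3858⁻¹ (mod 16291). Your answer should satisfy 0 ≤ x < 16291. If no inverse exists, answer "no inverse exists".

8686

Extended Euclidean algorithm:
16291 = 4×3858 + 859
3858 = 4×859 + 422
859 = 2×422 + 15
422 = 28×15 + 2
15 = 7×2 + 1
2 = 2×1 + 0
gcd = 1, so the inverse exists. Back-substitute:
1 = 15 − 7·2
1 = −7·422 + 197·15
1 = 197·859 − 401·422
1 = −401·3858 + 1801·859
1 = 1801·16291 − 7605·3858
Thus 3858·(-7605) ≡ 1 (mod 16291); reducing, -7605 mod 16291 = 8686.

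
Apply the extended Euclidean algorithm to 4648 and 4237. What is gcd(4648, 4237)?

1

Apply Euclid's algorithm to 4648 and 4237:
4648 = 1·4237 + 411
4237 = 10·411 + 127
411 = 3·127 + 30
127 = 4·30 + 7
30 = 4·7 + 2
7 = 3·2 + 1
2 = 2·1 + 0
gcd(4648, 4237) = 1.
Back-substituting:
1 = 7 − 3·2
1 = −3·30 + 13·7
1 = 13·127 − 55·30
1 = −55·411 + 178·127
1 = 178·4237 − 1835·411
1 = −1835·4648 + 2013·4237
So 1 = (-1835)·4648 + (2013)·4237.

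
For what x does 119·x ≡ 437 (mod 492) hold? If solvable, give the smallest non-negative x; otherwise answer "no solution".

First find gcd(119, 492):
492 = 4*119 + 16
119 = 7*16 + 7
16 = 2*7 + 2
7 = 3*2 + 1
2 = 2*1 + 0
gcd = 1, so a unique solution mod 492 exists.
Back-substitute for the Bézout coefficients:
1 = 7 − 3·2
1 = −3·16 + 7·7
1 = 7·119 − 52·16
1 = −52·492 + 215·119
So 119·(215) ≡ 1 (mod 492), giving 119⁻¹ ≡ 215.
x ≡ 119⁻¹·437 ≡ 215·437 ≡ 475 (mod 492).

475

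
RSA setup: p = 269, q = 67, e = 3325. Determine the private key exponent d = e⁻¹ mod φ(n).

6373

φ(n) = (p−1)(q−1) = 268·66 = 17688.
Need d with 3325·d ≡ 1 (mod 17688). Apply the extended Euclidean algorithm:
17688 = 5*3325 + 1063
3325 = 3*1063 + 136
1063 = 7*136 + 111
136 = 1*111 + 25
111 = 4*25 + 11
25 = 2*11 + 3
11 = 3*3 + 2
3 = 1*2 + 1
2 = 2*1 + 0
Back-substitute:
1 = 3 − 2
1 = −11 + 4·3
1 = 4·25 − 9·11
1 = −9·111 + 40·25
1 = 40·136 − 49·111
1 = −49·1063 + 383·136
1 = 383·3325 − 1198·1063
1 = −1198·17688 + 6373·3325
So 3325·6373 ≡ 1 (mod 17688), hence d = 6373.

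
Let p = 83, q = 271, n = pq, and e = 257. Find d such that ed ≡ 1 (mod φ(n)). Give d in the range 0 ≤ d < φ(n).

φ(n) = (p−1)(q−1) = 82·270 = 22140.
Need d with 257·d ≡ 1 (mod 22140). Apply the extended Euclidean algorithm:
22140 = 86*257 + 38
257 = 6*38 + 29
38 = 1*29 + 9
29 = 3*9 + 2
9 = 4*2 + 1
2 = 2*1 + 0
Back-substitute:
1 = 9 − 4·2
1 = −4·29 + 13·9
1 = 13·38 − 17·29
1 = −17·257 + 115·38
1 = 115·22140 − 9907·257
So 257·(-9907) ≡ 1 (mod 22140), hence d ≡ -9907 ≡ 12233 (mod 22140).

12233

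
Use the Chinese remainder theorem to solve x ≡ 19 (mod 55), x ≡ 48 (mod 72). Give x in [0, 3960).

Write x = 19 + 55·k. Then 55·k ≡ 48 − 19 ≡ 29 (mod 72).
Need 55⁻¹ mod 72. Extended Euclid on (72, 55):
72 = 1×55 + 17
55 = 3×17 + 4
17 = 4×4 + 1
4 = 4×1 + 0
Back-substitute:
1 = 17 − 4·4
1 = −4·55 + 13·17
1 = 13·72 − 17·55
55⁻¹ ≡ 55 (mod 72), so k ≡ 55·29 ≡ 11 (mod 72).
x = 19 + 55·11 = 624.

624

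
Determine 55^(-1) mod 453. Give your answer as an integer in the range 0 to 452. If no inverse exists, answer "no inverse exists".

gcd(453, 55) by repeated division:
453 = 8*55 + 13
55 = 4*13 + 3
13 = 4*3 + 1
3 = 3*1 + 0
gcd = 1, so the inverse exists. Back-substitute:
1 = 13 − 4·3
1 = −4·55 + 17·13
1 = 17·453 − 140·55
So 55·(-140) ≡ 1 (mod 453), and -140 ≡ 313 (mod 453).

313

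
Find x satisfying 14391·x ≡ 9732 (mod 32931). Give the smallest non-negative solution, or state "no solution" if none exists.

gcd(14391, 32931):
32931 = 2*14391 + 4149
14391 = 3*4149 + 1944
4149 = 2*1944 + 261
1944 = 7*261 + 117
261 = 2*117 + 27
117 = 4*27 + 9
27 = 3*9 + 0
gcd = 9, but 9 ∤ 9732, so the congruence has no solution.

no solution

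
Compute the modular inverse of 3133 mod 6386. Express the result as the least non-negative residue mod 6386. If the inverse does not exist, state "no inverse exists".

1969

Extended Euclidean algorithm:
6386 = 2×3133 + 120
3133 = 26×120 + 13
120 = 9×13 + 3
13 = 4×3 + 1
3 = 3×1 + 0
The gcd is 1. Working backward:
1 = 13 − 4·3
1 = −4·120 + 37·13
1 = 37·3133 − 966·120
1 = −966·6386 + 1969·3133
So 3133·1969 ≡ 1 (mod 6386).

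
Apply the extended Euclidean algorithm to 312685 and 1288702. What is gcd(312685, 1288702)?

Repeated division:
1288702 = 4·312685 + 37962
312685 = 8·37962 + 8989
37962 = 4·8989 + 2006
8989 = 4·2006 + 965
2006 = 2·965 + 76
965 = 12·76 + 53
76 = 1·53 + 23
53 = 2·23 + 7
23 = 3·7 + 2
7 = 3·2 + 1
2 = 2·1 + 0
gcd(312685, 1288702) = 1.
Back-substituting:
1 = 7 − 3·2
1 = −3·23 + 10·7
1 = 10·53 − 23·23
1 = −23·76 + 33·53
1 = 33·965 − 419·76
1 = −419·2006 + 871·965
1 = 871·8989 − 3903·2006
1 = −3903·37962 + 16483·8989
1 = 16483·312685 − 135767·37962
1 = −135767·1288702 + 559551·312685
So 1 = (-135767)·1288702 + (559551)·312685.

1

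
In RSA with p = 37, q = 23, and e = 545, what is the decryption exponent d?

497

φ(n) = (p−1)(q−1) = 36·22 = 792.
Need d with 545·d ≡ 1 (mod 792). Apply the extended Euclidean algorithm:
792 = 1·545 + 247
545 = 2·247 + 51
247 = 4·51 + 43
51 = 1·43 + 8
43 = 5·8 + 3
8 = 2·3 + 2
3 = 1·2 + 1
2 = 2·1 + 0
Back-substitute:
1 = 3 − 2
1 = −8 + 3·3
1 = 3·43 − 16·8
1 = −16·51 + 19·43
1 = 19·247 − 92·51
1 = −92·545 + 203·247
1 = 203·792 − 295·545
So 545·(-295) ≡ 1 (mod 792), hence d ≡ -295 ≡ 497 (mod 792).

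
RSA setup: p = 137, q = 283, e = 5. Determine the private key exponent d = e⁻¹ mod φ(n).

φ(n) = (p−1)(q−1) = 136·282 = 38352.
Need d with 5·d ≡ 1 (mod 38352). Apply the extended Euclidean algorithm:
38352 = 7670*5 + 2
5 = 2*2 + 1
2 = 2*1 + 0
Back-substitute:
1 = 5 − 2·2
1 = −2·38352 + 15341·5
So 5·15341 ≡ 1 (mod 38352), hence d = 15341.

15341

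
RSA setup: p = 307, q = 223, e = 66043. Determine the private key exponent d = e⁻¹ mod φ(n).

16039

φ(n) = (p−1)(q−1) = 306·222 = 67932.
Need d with 66043·d ≡ 1 (mod 67932). Apply the extended Euclidean algorithm:
67932 = 1*66043 + 1889
66043 = 34*1889 + 1817
1889 = 1*1817 + 72
1817 = 25*72 + 17
72 = 4*17 + 4
17 = 4*4 + 1
4 = 4*1 + 0
Back-substitute:
1 = 17 − 4·4
1 = −4·72 + 17·17
1 = 17·1817 − 429·72
1 = −429·1889 + 446·1817
1 = 446·66043 − 15593·1889
1 = −15593·67932 + 16039·66043
So 66043·16039 ≡ 1 (mod 67932), hence d = 16039.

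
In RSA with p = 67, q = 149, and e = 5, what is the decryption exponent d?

5861

φ(n) = (p−1)(q−1) = 66·148 = 9768.
Need d with 5·d ≡ 1 (mod 9768). Apply the extended Euclidean algorithm:
9768 = 1953*5 + 3
5 = 1*3 + 2
3 = 1*2 + 1
2 = 2*1 + 0
Back-substitute:
1 = 3 − 2
1 = −5 + 2·3
1 = 2·9768 − 3907·5
So 5·(-3907) ≡ 1 (mod 9768), hence d ≡ -3907 ≡ 5861 (mod 9768).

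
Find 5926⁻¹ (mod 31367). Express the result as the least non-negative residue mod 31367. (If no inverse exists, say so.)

Run Euclid on (31367, 5926):
31367 = 5·5926 + 1737
5926 = 3·1737 + 715
1737 = 2·715 + 307
715 = 2·307 + 101
307 = 3·101 + 4
101 = 25·4 + 1
4 = 4·1 + 0
Since gcd(5926, 31367) = 1, back-substitute to write 1 as a combination:
1 = 101 − 25·4
1 = −25·307 + 76·101
1 = 76·715 − 177·307
1 = −177·1737 + 430·715
1 = 430·5926 − 1467·1737
1 = −1467·31367 + 7765·5926
So 5926·7765 ≡ 1 (mod 31367).

7765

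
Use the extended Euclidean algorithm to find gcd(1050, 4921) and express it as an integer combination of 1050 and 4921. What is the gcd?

7

Repeated division:
4921 = 4*1050 + 721
1050 = 1*721 + 329
721 = 2*329 + 63
329 = 5*63 + 14
63 = 4*14 + 7
14 = 2*7 + 0
gcd(1050, 4921) = 7.
Working backward:
7 = 63 − 4·14
7 = −4·329 + 21·63
7 = 21·721 − 46·329
7 = −46·1050 + 67·721
7 = 67·4921 − 314·1050
So 7 = (67)·4921 + (-314)·1050.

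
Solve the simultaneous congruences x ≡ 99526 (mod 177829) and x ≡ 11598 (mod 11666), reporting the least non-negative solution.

1995340906

Write x = 99526 + 177829·k. Then 177829·k ≡ 11598 − 99526 ≡ 5400 (mod 11666).
Need 177829⁻¹ mod 11666. Extended Euclid on (11666, 2839):
11666 = 4×2839 + 310
2839 = 9×310 + 49
310 = 6×49 + 16
49 = 3×16 + 1
16 = 16×1 + 0
Back-substitute:
1 = 49 − 3·16
1 = −3·310 + 19·49
1 = 19·2839 − 174·310
1 = −174·11666 + 715·2839
177829⁻¹ ≡ 715 (mod 11666), so k ≡ 715·5400 ≡ 11220 (mod 11666).
x = 99526 + 177829·11220 = 1995340906.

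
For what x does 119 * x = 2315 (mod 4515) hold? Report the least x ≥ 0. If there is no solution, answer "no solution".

no solution

gcd(119, 4515):
4515 = 37*119 + 112
119 = 1*112 + 7
112 = 16*7 + 0
gcd = 7, but 7 ∤ 2315, so the congruence has no solution.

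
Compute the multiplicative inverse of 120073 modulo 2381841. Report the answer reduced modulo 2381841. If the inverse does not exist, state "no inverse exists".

Run Euclid on (2381841, 120073):
2381841 = 19·120073 + 100454
120073 = 1·100454 + 19619
100454 = 5·19619 + 2359
19619 = 8·2359 + 747
2359 = 3·747 + 118
747 = 6·118 + 39
118 = 3·39 + 1
39 = 39·1 + 0
The gcd is 1. Working backward:
1 = 118 − 3·39
1 = −3·747 + 19·118
1 = 19·2359 − 60·747
1 = −60·19619 + 499·2359
1 = 499·100454 − 2555·19619
1 = −2555·120073 + 3054·100454
1 = 3054·2381841 − 60581·120073
So 120073·(-60581) ≡ 1 (mod 2381841), and -60581 ≡ 2321260 (mod 2381841).

2321260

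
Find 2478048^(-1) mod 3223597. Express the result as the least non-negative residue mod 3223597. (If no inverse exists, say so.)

348999

gcd(3223597, 2478048) by repeated division:
3223597 = 1*2478048 + 745549
2478048 = 3*745549 + 241401
745549 = 3*241401 + 21346
241401 = 11*21346 + 6595
21346 = 3*6595 + 1561
6595 = 4*1561 + 351
1561 = 4*351 + 157
351 = 2*157 + 37
157 = 4*37 + 9
37 = 4*9 + 1
9 = 9*1 + 0
The gcd is 1. Working backward:
1 = 37 − 4·9
1 = −4·157 + 17·37
1 = 17·351 − 38·157
1 = −38·1561 + 169·351
1 = 169·6595 − 714·1561
1 = −714·21346 + 2311·6595
1 = 2311·241401 − 26135·21346
1 = −26135·745549 + 80716·241401
1 = 80716·2478048 − 268283·745549
1 = −268283·3223597 + 348999·2478048
So 2478048·348999 ≡ 1 (mod 3223597).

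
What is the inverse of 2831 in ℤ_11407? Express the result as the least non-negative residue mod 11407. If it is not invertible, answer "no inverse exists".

5085

gcd(11407, 2831) by repeated division:
11407 = 4×2831 + 83
2831 = 34×83 + 9
83 = 9×9 + 2
9 = 4×2 + 1
2 = 2×1 + 0
The gcd is 1. Working backward:
1 = 9 − 4·2
1 = −4·83 + 37·9
1 = 37·2831 − 1262·83
1 = −1262·11407 + 5085·2831
So 2831·5085 ≡ 1 (mod 11407).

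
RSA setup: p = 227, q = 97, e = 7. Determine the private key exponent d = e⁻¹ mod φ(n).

φ(n) = (p−1)(q−1) = 226·96 = 21696.
Need d with 7·d ≡ 1 (mod 21696). Apply the extended Euclidean algorithm:
21696 = 3099·7 + 3
7 = 2·3 + 1
3 = 3·1 + 0
Back-substitute:
1 = 7 − 2·3
1 = −2·21696 + 6199·7
So 7·6199 ≡ 1 (mod 21696), hence d = 6199.

6199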